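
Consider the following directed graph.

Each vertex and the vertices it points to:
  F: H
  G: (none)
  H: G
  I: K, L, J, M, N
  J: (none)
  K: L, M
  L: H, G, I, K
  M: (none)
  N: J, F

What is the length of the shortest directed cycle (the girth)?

2

For each vertex v, BFS finds the shortest path from v back to v.
The shortest such closed walk is I → L → I, length 2.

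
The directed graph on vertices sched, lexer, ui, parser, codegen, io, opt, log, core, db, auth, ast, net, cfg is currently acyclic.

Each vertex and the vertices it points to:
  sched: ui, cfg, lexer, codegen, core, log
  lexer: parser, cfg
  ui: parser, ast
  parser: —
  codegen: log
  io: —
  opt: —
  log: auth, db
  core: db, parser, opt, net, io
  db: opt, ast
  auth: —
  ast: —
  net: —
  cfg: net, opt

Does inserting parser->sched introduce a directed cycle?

Adding parser→sched creates a cycle iff sched can already reach parser.
Path from sched: sched → lexer → parser.
So sched → … → parser → sched is a cycle.

Yes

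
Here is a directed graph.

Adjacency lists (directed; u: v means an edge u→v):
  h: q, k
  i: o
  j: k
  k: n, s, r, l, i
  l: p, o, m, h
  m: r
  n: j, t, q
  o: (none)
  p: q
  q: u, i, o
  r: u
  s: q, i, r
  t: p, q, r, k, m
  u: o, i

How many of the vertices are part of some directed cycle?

A vertex is on a directed cycle iff it belongs to a strongly connected component of size ≥ 2 (or has a self-loop).
The vertices on cycles are {h, j, k, l, n, t} — 6 in total.

6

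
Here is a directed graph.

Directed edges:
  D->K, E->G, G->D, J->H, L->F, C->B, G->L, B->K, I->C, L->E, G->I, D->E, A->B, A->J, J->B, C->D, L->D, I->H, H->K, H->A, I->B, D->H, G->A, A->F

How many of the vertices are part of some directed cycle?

9

A vertex is on a directed cycle iff it belongs to a strongly connected component of size ≥ 2 (or has a self-loop).
The vertices on cycles are {A, C, D, E, G, H, I, J, L} — 9 in total.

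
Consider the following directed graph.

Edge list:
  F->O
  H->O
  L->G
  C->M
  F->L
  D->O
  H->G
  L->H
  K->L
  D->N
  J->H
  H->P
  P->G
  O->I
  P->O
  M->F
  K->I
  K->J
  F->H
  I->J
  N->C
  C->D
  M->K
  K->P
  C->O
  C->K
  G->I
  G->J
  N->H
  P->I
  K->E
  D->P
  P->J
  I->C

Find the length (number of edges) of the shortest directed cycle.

For each vertex v, BFS finds the shortest path from v back to v.
The shortest such closed walk is N → C → D → N, length 3.

3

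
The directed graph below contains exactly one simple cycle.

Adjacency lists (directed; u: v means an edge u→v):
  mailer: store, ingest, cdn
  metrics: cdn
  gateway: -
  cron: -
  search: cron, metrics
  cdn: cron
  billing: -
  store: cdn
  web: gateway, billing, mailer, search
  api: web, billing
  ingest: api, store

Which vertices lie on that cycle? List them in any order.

DFS with gray/black marking from web:
web gray
  gateway gray
  gateway black
  billing gray
  billing black
  mailer gray
    store gray
      cdn gray
        cron gray
        cron black
      cdn black
    store black
    ingest gray
      api gray
        api→web: web is gray → back edge
Back edge closes the cycle web → mailer → ingest → api → web; its vertices are {api, web, ingest, mailer}.

api, web, ingest, mailer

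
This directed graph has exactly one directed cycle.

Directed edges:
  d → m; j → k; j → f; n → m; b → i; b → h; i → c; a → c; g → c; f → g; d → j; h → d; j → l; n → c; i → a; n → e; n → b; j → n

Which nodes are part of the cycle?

DFS with gray/black marking from j:
j gray
  k gray
  k black
  n gray
    b gray
      h gray
        d gray
          m gray
          m black
          d→j: j is gray → back edge
Back edge closes the cycle j → n → b → h → d → j; its vertices are {b, d, h, j, n}.

b, d, h, j, n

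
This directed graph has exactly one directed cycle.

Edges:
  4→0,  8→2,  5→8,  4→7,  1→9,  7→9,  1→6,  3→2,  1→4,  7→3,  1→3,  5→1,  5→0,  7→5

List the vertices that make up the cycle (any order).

DFS with gray/black marking from 7:
7 gray
  3 gray
    2 gray
    2 black
  3 black
  5 gray
    0 gray
    0 black
    8 gray
      8→2: 2 black — skip
    8 black
    1 gray
      6 gray
      6 black
      1→3: 3 black — skip
      4 gray
        4→7: 7 is gray → back edge
Back edge closes the cycle 7 → 5 → 1 → 4 → 7; its vertices are {1, 4, 5, 7}.

1, 4, 5, 7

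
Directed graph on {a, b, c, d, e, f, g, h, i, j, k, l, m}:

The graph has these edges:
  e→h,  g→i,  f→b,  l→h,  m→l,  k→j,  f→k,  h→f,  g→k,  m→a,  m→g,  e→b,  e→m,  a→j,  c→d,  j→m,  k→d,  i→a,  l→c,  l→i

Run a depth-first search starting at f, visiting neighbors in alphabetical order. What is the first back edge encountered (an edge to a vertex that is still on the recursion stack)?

DFS from f (visiting neighbors in alphabetical order); mark gray on enter, black on exit:
f gray
  b gray
  b black
  k gray
    d gray
    d black
    j gray
      m gray
        a gray
          a→j: j is gray → back edge
First back edge: a → j.

a→j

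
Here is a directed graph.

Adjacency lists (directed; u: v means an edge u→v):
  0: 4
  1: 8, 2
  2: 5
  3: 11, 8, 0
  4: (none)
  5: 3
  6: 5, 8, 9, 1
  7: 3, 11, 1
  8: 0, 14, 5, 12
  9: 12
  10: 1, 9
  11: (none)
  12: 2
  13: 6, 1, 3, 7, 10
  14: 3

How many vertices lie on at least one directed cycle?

A vertex is on a directed cycle iff it belongs to a strongly connected component of size ≥ 2 (or has a self-loop).
The vertices on cycles are {2, 3, 5, 8, 12, 14} — 6 in total.

6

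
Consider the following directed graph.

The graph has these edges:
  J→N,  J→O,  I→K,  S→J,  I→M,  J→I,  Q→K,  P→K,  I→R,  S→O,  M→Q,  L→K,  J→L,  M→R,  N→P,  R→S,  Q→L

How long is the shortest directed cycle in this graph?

For each vertex v, BFS finds the shortest path from v back to v.
The shortest such closed walk is J → I → R → S → J, length 4.

4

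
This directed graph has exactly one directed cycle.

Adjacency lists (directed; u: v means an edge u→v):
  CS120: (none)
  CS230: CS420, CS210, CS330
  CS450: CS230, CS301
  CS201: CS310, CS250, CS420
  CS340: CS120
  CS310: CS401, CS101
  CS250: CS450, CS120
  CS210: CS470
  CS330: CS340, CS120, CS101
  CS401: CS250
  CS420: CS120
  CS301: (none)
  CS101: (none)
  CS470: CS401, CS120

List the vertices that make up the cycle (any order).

DFS with gray/black marking from CS250:
CS250 gray
  CS450 gray
    CS230 gray
      CS420 gray
        CS120 gray
        CS120 black
      CS420 black
      CS210 gray
        CS470 gray
          CS401 gray
            CS401→CS250: CS250 is gray → back edge
Back edge closes the cycle CS250 → CS450 → CS230 → CS210 → CS470 → CS401 → CS250; its vertices are {CS210, CS230, CS250, CS401, CS450, CS470}.

CS210, CS230, CS250, CS401, CS450, CS470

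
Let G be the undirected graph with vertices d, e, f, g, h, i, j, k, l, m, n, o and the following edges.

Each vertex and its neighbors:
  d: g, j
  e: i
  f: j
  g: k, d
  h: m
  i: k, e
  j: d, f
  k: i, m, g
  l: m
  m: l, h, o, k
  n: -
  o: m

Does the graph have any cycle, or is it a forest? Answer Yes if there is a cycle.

No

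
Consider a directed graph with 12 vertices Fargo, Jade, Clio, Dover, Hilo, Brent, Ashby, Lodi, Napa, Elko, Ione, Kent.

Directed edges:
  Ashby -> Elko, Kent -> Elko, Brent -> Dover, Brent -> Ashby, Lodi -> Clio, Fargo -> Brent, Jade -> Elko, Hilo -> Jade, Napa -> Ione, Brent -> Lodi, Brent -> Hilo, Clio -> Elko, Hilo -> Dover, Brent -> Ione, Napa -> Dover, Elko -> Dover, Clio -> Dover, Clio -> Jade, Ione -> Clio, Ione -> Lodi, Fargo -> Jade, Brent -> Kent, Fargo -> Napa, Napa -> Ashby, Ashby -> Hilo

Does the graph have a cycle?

No

DFS with white/gray/black marking, starting from Brent:
Brent gray
  Kent gray
    Elko gray
      Dover gray
      Dover black
    Elko black
  Kent black
  Ashby gray
    Ashby→Elko: Elko black — skip
    Hilo gray
      Hilo→Dover: Dover black — skip
      Jade gray
        Jade→Elko: Elko black — skip
      Jade black
    Hilo black
  Ashby black
  Brent→Hilo: Hilo black — skip
  Ione gray
    Clio gray
      Clio→Jade: Jade black — skip
      Clio→Dover: Dover black — skip
      Clio→Elko: Elko black — skip
    Clio black
    Lodi gray
      Lodi→Clio: Clio black — skip
    Lodi black
  Ione black
  Brent→Dover: Dover black — skip
  Brent→Lodi: Lodi black — skip
Brent black
Fargo gray
  Fargo→Jade: Jade black — skip
  Napa gray
    Napa→Ashby: Ashby black — skip
    Napa→Dover: Dover black — skip
    Napa→Ione: Ione black — skip
  Napa black
  Fargo→Brent: Brent black — skip
Fargo black
Every edge goes to a white or black vertex — no back edge, so the graph is acyclic.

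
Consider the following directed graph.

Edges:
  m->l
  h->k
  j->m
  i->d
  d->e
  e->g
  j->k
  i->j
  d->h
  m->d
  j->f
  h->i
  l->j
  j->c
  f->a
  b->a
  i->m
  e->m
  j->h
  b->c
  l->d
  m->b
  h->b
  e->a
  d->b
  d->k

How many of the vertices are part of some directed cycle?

A vertex is on a directed cycle iff it belongs to a strongly connected component of size ≥ 2 (or has a self-loop).
The vertices on cycles are {d, e, h, i, j, l, m} — 7 in total.

7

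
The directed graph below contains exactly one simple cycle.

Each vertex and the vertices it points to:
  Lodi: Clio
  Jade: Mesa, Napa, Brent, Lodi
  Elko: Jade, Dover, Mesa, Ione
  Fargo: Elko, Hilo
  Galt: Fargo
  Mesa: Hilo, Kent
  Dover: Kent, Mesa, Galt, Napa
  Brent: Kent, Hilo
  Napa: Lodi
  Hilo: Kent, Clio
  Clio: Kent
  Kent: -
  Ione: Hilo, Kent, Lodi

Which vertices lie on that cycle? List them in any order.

DFS with gray/black marking from Fargo:
Fargo gray
  Elko gray
    Jade gray
      Mesa gray
        Hilo gray
          Kent gray
          Kent black
          Clio gray
            Clio→Kent: Kent black — skip
          Clio black
        Hilo black
        Mesa→Kent: Kent black — skip
      Mesa black
      Napa gray
        Lodi gray
          Lodi→Clio: Clio black — skip
        Lodi black
      Napa black
      Brent gray
        Brent→Kent: Kent black — skip
        Brent→Hilo: Hilo black — skip
      Brent black
      Jade→Lodi: Lodi black — skip
    Jade black
    Dover gray
      Dover→Kent: Kent black — skip
      Dover→Mesa: Mesa black — skip
      Galt gray
        Galt→Fargo: Fargo is gray → back edge
Back edge closes the cycle Fargo → Elko → Dover → Galt → Fargo; its vertices are {Elko, Galt, Dover, Fargo}.

Elko, Galt, Dover, Fargo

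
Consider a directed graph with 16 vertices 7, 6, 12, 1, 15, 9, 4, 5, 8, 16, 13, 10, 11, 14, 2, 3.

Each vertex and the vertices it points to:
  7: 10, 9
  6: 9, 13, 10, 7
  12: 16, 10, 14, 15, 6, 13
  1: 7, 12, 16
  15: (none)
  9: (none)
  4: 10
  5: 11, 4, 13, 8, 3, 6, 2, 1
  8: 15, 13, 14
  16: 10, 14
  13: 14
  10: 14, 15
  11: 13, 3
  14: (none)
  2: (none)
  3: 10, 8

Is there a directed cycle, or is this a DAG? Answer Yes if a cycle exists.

No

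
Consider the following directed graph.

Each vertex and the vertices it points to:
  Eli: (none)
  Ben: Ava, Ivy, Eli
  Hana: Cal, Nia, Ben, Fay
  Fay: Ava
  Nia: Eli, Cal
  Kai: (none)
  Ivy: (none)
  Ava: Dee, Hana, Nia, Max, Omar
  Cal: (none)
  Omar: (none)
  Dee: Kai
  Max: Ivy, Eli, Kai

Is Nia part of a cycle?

No

Nia lies on a cycle iff there is a path from Nia back to itself.
Exploring from Nia, it never reaches itself; equivalently, its strongly connected component is a singleton.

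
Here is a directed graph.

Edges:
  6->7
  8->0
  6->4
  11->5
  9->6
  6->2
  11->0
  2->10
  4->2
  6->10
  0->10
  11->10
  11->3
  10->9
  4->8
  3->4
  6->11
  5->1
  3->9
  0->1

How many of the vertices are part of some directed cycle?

A vertex is on a directed cycle iff it belongs to a strongly connected component of size ≥ 2 (or has a self-loop).
The vertices on cycles are {0, 2, 3, 4, 6, 8, 9, 10, 11} — 9 in total.

9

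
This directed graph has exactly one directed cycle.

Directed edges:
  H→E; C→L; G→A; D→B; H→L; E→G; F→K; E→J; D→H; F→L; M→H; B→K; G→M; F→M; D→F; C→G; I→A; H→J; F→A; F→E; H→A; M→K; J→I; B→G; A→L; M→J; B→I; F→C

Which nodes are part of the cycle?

DFS with gray/black marking from M:
M gray
  H gray
    J gray
      I gray
        A gray
          L gray
          L black
        A black
      I black
    J black
    H→A: A black — skip
    E gray
      E→J: J black — skip
      G gray
        G→A: A black — skip
        G→M: M is gray → back edge
Back edge closes the cycle M → H → E → G → M; its vertices are {E, G, H, M}.

E, G, H, M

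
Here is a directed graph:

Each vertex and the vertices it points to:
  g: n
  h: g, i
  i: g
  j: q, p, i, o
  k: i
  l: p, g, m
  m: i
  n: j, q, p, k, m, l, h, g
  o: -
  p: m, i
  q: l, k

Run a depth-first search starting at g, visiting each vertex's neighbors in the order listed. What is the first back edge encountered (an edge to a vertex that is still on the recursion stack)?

DFS from g (visiting each vertex's neighbors in the order listed); mark gray on enter, black on exit:
g gray
  n gray
    j gray
      q gray
        l gray
          p gray
            m gray
              i gray
                i→g: g is gray → back edge
First back edge: i → g.

i→g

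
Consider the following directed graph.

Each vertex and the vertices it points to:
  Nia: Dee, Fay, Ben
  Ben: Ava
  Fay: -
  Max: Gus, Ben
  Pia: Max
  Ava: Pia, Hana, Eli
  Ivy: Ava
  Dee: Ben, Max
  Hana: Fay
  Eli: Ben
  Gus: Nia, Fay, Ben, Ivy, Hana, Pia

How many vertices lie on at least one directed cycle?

9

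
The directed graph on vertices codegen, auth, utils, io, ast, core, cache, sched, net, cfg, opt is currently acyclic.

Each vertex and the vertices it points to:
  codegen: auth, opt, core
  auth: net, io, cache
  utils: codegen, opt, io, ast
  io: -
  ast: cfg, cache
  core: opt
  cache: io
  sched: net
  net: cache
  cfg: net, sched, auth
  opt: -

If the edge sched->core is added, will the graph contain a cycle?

Adding sched→core creates a cycle iff core can already reach sched.
Explore from core: no path reaches sched. The graph stays acyclic.

No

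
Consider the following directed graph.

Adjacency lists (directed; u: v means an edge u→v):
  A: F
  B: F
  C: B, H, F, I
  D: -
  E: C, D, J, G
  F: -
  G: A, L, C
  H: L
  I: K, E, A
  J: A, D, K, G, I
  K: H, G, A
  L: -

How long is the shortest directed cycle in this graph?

For each vertex v, BFS finds the shortest path from v back to v.
The shortest such closed walk is E → C → I → E, length 3.

3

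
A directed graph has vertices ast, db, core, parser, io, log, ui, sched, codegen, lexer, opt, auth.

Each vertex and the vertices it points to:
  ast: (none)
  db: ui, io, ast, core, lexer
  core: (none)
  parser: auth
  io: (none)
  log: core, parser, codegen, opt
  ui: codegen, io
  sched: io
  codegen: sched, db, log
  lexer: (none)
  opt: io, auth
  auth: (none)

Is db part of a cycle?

Yes

db is on a cycle iff db can reach itself via ≥1 edge.
db → ui → codegen → db — yes.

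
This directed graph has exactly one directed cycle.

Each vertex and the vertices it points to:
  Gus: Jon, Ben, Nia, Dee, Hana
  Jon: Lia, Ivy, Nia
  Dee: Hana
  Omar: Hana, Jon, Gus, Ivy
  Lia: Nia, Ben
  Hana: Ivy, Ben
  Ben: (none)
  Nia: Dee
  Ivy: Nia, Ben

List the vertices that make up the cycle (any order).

Dee, Ivy, Nia, Hana

DFS with gray/black marking from Hana:
Hana gray
  Ivy gray
    Nia gray
      Dee gray
        Dee→Hana: Hana is gray → back edge
Back edge closes the cycle Hana → Ivy → Nia → Dee → Hana; its vertices are {Dee, Ivy, Nia, Hana}.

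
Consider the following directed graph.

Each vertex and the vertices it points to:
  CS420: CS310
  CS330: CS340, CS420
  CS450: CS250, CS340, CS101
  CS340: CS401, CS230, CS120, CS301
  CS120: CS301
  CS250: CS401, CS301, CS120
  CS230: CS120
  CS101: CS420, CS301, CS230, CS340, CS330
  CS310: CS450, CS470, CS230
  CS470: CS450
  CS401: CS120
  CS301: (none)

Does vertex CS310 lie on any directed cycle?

Yes

CS310 is on a cycle iff CS310 can reach itself via ≥1 edge.
CS310 → CS450 → CS101 → CS420 → CS310 — yes.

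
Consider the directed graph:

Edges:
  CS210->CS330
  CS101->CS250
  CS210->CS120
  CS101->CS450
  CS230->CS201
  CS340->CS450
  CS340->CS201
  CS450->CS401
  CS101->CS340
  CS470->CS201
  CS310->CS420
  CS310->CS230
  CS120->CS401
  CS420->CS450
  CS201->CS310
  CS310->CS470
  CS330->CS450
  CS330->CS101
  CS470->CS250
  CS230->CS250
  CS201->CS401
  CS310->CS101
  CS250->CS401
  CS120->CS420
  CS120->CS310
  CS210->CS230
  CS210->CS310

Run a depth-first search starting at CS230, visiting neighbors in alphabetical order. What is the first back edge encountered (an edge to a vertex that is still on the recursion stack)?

CS340→CS201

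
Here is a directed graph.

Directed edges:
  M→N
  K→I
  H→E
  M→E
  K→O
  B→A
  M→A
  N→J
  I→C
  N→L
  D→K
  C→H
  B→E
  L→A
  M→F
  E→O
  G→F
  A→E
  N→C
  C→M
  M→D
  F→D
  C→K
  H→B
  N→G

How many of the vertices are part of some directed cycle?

8

A vertex is on a directed cycle iff it belongs to a strongly connected component of size ≥ 2 (or has a self-loop).
The vertices on cycles are {C, D, F, G, I, K, M, N} — 8 in total.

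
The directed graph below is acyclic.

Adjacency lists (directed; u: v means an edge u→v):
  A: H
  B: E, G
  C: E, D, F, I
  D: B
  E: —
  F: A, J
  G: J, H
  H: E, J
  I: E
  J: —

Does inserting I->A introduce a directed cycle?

No

Adding I→A creates a cycle iff A can already reach I.
Explore from A: no path reaches I. The graph stays acyclic.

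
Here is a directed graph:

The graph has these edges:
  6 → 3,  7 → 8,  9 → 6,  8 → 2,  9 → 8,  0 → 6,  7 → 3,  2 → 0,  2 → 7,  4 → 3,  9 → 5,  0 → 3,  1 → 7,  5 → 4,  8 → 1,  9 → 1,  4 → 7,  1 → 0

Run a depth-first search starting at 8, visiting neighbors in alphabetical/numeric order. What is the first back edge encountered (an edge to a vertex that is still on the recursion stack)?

DFS from 8 (visiting neighbors in alphabetical/numeric order); mark gray on enter, black on exit:
8 gray
  1 gray
    0 gray
      3 gray
      3 black
      6 gray
        6→3: 3 black — skip
      6 black
    0 black
    7 gray
      7→3: 3 black — skip
      7→8: 8 is gray → back edge
First back edge: 7 → 8.

7->8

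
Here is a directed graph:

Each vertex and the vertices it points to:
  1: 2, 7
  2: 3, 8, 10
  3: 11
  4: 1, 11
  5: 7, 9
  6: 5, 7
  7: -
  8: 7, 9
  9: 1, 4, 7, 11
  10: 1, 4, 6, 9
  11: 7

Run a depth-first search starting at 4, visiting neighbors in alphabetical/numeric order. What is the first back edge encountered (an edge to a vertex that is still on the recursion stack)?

9→1

DFS from 4 (visiting neighbors in alphabetical/numeric order); mark gray on enter, black on exit:
4 gray
  1 gray
    2 gray
      3 gray
        11 gray
          7 gray
          7 black
        11 black
      3 black
      8 gray
        8→7: 7 black — skip
        9 gray
          9→1: 1 is gray → back edge
First back edge: 9 → 1.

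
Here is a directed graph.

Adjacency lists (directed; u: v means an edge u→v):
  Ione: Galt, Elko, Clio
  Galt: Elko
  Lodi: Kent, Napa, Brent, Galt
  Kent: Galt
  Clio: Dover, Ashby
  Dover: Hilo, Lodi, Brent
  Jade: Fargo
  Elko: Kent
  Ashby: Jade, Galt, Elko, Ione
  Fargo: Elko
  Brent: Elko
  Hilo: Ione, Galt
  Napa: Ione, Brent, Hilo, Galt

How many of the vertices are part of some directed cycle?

10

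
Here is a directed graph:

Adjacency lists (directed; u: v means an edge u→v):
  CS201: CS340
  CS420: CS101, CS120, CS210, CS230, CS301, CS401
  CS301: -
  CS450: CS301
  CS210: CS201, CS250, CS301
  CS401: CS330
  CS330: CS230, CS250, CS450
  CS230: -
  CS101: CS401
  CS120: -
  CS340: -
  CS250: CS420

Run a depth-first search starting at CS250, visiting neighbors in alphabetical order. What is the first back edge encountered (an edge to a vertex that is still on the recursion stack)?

DFS from CS250 (visiting neighbors in alphabetical order); mark gray on enter, black on exit:
CS250 gray
  CS420 gray
    CS101 gray
      CS401 gray
        CS330 gray
          CS230 gray
          CS230 black
          CS330→CS250: CS250 is gray → back edge
First back edge: CS330 → CS250.

CS330→CS250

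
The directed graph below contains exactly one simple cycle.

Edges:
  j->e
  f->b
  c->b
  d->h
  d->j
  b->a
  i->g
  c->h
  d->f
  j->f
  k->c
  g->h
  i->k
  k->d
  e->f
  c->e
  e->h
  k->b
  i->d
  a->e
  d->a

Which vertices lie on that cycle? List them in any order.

DFS with gray/black marking from b:
b gray
  a gray
    e gray
      h gray
      h black
      f gray
        f→b: b is gray → back edge
Back edge closes the cycle b → a → e → f → b; its vertices are {a, b, e, f}.

a, b, e, f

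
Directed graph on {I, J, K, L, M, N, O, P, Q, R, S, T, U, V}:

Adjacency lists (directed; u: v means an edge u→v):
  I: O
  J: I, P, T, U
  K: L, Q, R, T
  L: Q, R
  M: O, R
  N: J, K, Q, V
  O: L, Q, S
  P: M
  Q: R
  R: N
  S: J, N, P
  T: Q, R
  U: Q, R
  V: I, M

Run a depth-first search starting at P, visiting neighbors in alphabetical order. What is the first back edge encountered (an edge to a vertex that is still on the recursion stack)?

I->O

DFS from P (visiting neighbors in alphabetical order); mark gray on enter, black on exit:
P gray
  M gray
    O gray
      L gray
        Q gray
          R gray
            N gray
              J gray
                I gray
                  I→O: O is gray → back edge
First back edge: I → O.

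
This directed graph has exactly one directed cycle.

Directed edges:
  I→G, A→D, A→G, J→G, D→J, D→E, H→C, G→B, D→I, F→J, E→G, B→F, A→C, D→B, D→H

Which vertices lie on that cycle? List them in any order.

B, F, G, J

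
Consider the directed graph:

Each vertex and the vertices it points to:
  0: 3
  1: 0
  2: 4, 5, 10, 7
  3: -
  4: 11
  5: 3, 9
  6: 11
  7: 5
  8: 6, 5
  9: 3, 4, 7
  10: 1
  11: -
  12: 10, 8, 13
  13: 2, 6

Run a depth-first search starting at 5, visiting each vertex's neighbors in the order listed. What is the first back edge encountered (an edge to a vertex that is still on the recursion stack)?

7→5

DFS from 5 (visiting each vertex's neighbors in the order listed); mark gray on enter, black on exit:
5 gray
  3 gray
  3 black
  9 gray
    9→3: 3 black — skip
    4 gray
      11 gray
      11 black
    4 black
    7 gray
      7→5: 5 is gray → back edge
First back edge: 7 → 5.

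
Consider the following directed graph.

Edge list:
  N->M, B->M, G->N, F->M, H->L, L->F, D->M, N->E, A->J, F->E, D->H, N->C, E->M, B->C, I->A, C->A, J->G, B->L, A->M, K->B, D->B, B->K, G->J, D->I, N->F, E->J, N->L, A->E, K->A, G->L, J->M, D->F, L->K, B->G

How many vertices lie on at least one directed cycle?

A vertex is on a directed cycle iff it belongs to a strongly connected component of size ≥ 2 (or has a self-loop).
The vertices on cycles are {A, B, C, E, F, G, J, K, L, N} — 10 in total.

10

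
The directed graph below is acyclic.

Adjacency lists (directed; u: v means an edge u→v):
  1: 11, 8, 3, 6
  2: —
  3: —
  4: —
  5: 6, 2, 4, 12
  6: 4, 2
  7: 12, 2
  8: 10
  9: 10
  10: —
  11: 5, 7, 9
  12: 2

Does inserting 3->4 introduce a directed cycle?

Adding 3→4 creates a cycle iff 4 can already reach 3.
Explore from 4: no path reaches 3. The graph stays acyclic.

No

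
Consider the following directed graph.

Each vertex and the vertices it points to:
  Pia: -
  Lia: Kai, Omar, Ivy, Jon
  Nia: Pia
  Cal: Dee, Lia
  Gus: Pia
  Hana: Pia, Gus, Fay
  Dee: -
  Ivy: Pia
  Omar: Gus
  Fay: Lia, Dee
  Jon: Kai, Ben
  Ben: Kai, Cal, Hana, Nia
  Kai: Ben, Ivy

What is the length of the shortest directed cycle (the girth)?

For each vertex v, BFS finds the shortest path from v back to v.
The shortest such closed walk is Ben → Kai → Ben, length 2.

2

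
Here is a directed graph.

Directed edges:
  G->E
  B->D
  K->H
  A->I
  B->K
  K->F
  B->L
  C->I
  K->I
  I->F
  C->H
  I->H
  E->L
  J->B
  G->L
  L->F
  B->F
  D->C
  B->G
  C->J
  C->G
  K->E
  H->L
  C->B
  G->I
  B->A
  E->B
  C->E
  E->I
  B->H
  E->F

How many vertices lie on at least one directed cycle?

7

A vertex is on a directed cycle iff it belongs to a strongly connected component of size ≥ 2 (or has a self-loop).
The vertices on cycles are {B, C, D, E, G, J, K} — 7 in total.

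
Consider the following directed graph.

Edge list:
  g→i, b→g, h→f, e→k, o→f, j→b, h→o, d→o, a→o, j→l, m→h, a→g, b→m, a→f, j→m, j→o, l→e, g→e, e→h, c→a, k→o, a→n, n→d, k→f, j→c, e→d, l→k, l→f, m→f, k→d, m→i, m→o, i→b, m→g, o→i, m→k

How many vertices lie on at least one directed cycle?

A vertex is on a directed cycle iff it belongs to a strongly connected component of size ≥ 2 (or has a self-loop).
The vertices on cycles are {b, d, e, g, h, i, k, m, o} — 9 in total.

9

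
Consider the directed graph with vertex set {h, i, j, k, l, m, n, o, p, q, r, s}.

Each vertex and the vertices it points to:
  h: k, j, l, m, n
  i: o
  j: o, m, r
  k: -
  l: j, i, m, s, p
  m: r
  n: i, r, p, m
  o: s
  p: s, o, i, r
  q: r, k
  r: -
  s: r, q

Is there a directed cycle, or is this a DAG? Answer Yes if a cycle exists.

No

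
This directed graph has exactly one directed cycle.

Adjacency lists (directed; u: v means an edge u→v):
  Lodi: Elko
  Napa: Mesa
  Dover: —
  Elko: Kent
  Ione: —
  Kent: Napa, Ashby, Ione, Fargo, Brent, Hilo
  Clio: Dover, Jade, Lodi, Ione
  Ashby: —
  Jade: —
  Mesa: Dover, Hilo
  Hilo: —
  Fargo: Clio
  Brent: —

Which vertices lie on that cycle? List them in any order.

Clio, Elko, Kent, Lodi, Fargo

DFS with gray/black marking from Kent:
Kent gray
  Napa gray
    Mesa gray
      Dover gray
      Dover black
      Hilo gray
      Hilo black
    Mesa black
  Napa black
  Ashby gray
  Ashby black
  Ione gray
  Ione black
  Fargo gray
    Clio gray
      Clio→Dover: Dover black — skip
      Jade gray
      Jade black
      Lodi gray
        Elko gray
          Elko→Kent: Kent is gray → back edge
Back edge closes the cycle Kent → Fargo → Clio → Lodi → Elko → Kent; its vertices are {Clio, Elko, Kent, Lodi, Fargo}.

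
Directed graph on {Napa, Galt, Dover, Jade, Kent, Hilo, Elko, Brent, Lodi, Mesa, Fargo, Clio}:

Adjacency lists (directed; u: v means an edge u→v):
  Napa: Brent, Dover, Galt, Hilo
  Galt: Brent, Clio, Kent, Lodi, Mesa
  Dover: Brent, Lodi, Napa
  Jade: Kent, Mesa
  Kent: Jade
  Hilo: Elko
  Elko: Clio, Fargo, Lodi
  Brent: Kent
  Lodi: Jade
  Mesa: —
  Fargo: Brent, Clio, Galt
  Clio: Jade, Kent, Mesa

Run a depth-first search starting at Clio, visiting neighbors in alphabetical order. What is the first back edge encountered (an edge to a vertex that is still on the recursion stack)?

DFS from Clio (visiting neighbors in alphabetical order); mark gray on enter, black on exit:
Clio gray
  Jade gray
    Kent gray
      Kent→Jade: Jade is gray → back edge
First back edge: Kent → Jade.

Kent→Jade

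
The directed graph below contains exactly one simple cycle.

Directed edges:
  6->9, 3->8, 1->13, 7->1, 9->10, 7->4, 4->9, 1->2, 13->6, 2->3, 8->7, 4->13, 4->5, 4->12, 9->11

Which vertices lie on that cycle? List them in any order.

1, 2, 3, 7, 8

DFS with gray/black marking from 7:
7 gray
  4 gray
    13 gray
      6 gray
        9 gray
          10 gray
          10 black
          11 gray
          11 black
        9 black
      6 black
    13 black
    12 gray
    12 black
    4→9: 9 black — skip
    5 gray
    5 black
  4 black
  1 gray
    2 gray
      3 gray
        8 gray
          8→7: 7 is gray → back edge
Back edge closes the cycle 7 → 1 → 2 → 3 → 8 → 7; its vertices are {1, 2, 3, 7, 8}.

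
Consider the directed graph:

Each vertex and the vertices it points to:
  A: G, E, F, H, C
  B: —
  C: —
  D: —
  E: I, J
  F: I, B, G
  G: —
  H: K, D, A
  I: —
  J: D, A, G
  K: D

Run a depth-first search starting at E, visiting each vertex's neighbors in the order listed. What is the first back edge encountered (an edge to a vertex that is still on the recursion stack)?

A->E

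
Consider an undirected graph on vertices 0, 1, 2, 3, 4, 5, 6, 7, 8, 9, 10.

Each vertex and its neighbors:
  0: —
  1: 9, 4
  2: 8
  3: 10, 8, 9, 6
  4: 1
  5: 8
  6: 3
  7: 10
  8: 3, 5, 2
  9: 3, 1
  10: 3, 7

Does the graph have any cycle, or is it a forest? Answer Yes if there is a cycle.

No

DFS, tracking each vertex's parent; an edge to a visited non-parent vertex closes a cycle.
Start from 2:
visit 2 (parent –)
  visit 8 (parent 2)
    visit 3 (parent 8)
      visit 10 (parent 3)
        10–3: parent, skip
        visit 7 (parent 10)
          7–10: parent, skip
      3–8: parent, skip
      visit 9 (parent 3)
        9–3: parent, skip
        visit 1 (parent 9)
          1–9: parent, skip
          visit 4 (parent 1)
            4–1: parent, skip
      visit 6 (parent 3)
        6–3: parent, skip
    visit 5 (parent 8)
      5–8: parent, skip
    8–2: parent, skip
visit 0 (parent –)
No non-parent visited neighbor found — the graph is a forest.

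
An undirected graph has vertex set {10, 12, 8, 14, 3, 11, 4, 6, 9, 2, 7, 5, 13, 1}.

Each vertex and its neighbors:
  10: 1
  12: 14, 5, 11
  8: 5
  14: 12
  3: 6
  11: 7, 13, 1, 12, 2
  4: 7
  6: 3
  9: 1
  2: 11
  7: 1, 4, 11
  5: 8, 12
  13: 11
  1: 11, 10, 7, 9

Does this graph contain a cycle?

Yes

DFS, tracking each vertex's parent; an edge to a visited non-parent vertex closes a cycle.
Start from 4:
visit 4 (parent –)
  visit 7 (parent 4)
    visit 1 (parent 7)
      visit 11 (parent 1)
        11–7: 7 visited and ≠ parent → cycle
Cycle: 7 – 1 – 11 – 7.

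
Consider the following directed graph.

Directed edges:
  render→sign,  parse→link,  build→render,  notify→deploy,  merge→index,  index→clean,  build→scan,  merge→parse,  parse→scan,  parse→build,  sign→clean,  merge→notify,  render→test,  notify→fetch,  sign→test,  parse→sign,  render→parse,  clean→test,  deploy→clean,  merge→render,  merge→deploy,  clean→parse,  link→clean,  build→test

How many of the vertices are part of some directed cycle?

6

A vertex is on a directed cycle iff it belongs to a strongly connected component of size ≥ 2 (or has a self-loop).
The vertices on cycles are {link, sign, build, clean, parse, render} — 6 in total.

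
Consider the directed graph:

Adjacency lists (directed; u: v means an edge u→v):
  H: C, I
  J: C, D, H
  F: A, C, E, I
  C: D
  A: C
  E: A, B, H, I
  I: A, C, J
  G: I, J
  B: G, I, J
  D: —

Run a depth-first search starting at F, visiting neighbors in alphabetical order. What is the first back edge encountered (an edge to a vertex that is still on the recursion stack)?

H->I

DFS from F (visiting neighbors in alphabetical order); mark gray on enter, black on exit:
F gray
  A gray
    C gray
      D gray
      D black
    C black
  A black
  F→C: C black — skip
  E gray
    E→A: A black — skip
    B gray
      G gray
        I gray
          I→A: A black — skip
          I→C: C black — skip
          J gray
            J→C: C black — skip
            J→D: D black — skip
            H gray
              H→C: C black — skip
              H→I: I is gray → back edge
First back edge: H → I.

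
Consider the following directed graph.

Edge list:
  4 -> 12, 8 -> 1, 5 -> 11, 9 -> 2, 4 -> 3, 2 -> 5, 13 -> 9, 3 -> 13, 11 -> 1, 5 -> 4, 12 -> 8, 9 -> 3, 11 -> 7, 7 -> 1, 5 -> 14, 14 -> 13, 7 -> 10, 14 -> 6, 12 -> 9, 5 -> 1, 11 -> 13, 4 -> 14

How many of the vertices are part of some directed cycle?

9

A vertex is on a directed cycle iff it belongs to a strongly connected component of size ≥ 2 (or has a self-loop).
The vertices on cycles are {2, 3, 4, 5, 9, 11, 12, 13, 14} — 9 in total.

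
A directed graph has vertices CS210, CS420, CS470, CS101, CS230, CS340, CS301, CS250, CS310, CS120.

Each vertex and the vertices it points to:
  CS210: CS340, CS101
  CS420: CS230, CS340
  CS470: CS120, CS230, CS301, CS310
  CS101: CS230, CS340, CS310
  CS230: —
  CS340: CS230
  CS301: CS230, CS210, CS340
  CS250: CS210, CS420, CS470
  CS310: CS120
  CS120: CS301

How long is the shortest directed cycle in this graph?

For each vertex v, BFS finds the shortest path from v back to v.
The shortest such closed walk is CS210 → CS101 → CS310 → CS120 → CS301 → CS210, length 5.

5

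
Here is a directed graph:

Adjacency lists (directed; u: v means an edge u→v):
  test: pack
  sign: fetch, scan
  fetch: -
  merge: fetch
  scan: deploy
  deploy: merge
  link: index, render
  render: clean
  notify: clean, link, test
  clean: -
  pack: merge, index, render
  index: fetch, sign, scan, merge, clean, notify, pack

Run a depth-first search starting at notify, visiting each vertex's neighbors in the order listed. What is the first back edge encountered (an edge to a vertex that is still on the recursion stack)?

DFS from notify (visiting each vertex's neighbors in the order listed); mark gray on enter, black on exit:
notify gray
  clean gray
  clean black
  link gray
    index gray
      fetch gray
      fetch black
      sign gray
        sign→fetch: fetch black — skip
        scan gray
          deploy gray
            merge gray
              merge→fetch: fetch black — skip
            merge black
          deploy black
        scan black
      sign black
      index→scan: scan black — skip
      index→merge: merge black — skip
      index→clean: clean black — skip
      index→notify: notify is gray → back edge
First back edge: index → notify.

index->notify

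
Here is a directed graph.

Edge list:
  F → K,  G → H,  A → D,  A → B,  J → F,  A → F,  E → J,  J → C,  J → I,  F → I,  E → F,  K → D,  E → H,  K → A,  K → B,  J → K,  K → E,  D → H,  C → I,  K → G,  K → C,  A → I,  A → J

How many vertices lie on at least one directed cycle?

5

A vertex is on a directed cycle iff it belongs to a strongly connected component of size ≥ 2 (or has a self-loop).
The vertices on cycles are {A, E, F, J, K} — 5 in total.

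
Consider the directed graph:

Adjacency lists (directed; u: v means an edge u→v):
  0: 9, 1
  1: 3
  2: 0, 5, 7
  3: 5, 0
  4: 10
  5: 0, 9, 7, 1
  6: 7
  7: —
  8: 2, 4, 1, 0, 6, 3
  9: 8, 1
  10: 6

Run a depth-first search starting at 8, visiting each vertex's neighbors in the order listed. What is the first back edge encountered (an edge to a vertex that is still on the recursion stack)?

DFS from 8 (visiting each vertex's neighbors in the order listed); mark gray on enter, black on exit:
8 gray
  2 gray
    0 gray
      9 gray
        9→8: 8 is gray → back edge
First back edge: 9 → 8.

9→8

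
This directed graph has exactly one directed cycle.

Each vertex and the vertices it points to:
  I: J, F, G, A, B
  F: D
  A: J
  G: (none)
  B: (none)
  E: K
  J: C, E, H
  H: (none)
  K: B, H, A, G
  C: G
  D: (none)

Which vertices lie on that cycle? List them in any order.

DFS with gray/black marking from A:
A gray
  J gray
    C gray
      G gray
      G black
    C black
    E gray
      K gray
        B gray
        B black
        H gray
        H black
        K→A: A is gray → back edge
Back edge closes the cycle A → J → E → K → A; its vertices are {A, E, J, K}.

A, E, J, K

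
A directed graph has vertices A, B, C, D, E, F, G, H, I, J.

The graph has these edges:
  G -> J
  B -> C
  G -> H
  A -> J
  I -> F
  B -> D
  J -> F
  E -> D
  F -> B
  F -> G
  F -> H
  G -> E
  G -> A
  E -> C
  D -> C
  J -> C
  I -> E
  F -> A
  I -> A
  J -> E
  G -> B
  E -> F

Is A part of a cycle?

A is on a cycle iff A can reach itself via ≥1 edge.
A → J → F → A — yes.

Yes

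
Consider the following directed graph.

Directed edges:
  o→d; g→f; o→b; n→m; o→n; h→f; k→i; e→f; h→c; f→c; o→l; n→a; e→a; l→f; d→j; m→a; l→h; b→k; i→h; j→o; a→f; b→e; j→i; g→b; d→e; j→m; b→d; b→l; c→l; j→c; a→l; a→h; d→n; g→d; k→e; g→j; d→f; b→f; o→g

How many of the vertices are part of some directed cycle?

9

A vertex is on a directed cycle iff it belongs to a strongly connected component of size ≥ 2 (or has a self-loop).
The vertices on cycles are {b, c, d, f, g, h, j, l, o} — 9 in total.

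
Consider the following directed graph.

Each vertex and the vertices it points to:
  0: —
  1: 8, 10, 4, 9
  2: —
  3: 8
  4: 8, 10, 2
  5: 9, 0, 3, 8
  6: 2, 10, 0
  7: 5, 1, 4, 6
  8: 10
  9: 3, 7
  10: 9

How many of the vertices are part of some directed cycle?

9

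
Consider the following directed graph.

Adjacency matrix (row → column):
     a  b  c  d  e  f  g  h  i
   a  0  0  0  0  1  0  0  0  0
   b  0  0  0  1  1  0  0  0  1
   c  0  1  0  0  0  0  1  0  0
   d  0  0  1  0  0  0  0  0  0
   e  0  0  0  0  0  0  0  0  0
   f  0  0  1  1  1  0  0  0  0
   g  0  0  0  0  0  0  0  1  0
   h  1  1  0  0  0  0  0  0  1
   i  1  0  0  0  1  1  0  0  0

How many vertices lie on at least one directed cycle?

A vertex is on a directed cycle iff it belongs to a strongly connected component of size ≥ 2 (or has a self-loop).
The vertices on cycles are {b, c, d, f, g, h, i} — 7 in total.

7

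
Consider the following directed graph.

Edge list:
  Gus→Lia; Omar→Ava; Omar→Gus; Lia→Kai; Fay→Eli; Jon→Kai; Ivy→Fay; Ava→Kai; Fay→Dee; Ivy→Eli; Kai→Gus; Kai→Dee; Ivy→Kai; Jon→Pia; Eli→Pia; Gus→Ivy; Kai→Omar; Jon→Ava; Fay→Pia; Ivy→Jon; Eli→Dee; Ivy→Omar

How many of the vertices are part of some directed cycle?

7

A vertex is on a directed cycle iff it belongs to a strongly connected component of size ≥ 2 (or has a self-loop).
The vertices on cycles are {Ava, Gus, Ivy, Jon, Kai, Lia, Omar} — 7 in total.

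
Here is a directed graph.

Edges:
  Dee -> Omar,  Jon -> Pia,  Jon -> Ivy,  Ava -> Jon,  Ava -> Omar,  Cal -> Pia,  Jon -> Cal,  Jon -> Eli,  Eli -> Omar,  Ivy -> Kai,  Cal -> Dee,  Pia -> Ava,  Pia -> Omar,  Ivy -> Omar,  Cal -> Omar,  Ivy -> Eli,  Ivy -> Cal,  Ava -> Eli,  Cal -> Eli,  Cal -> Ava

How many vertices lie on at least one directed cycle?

A vertex is on a directed cycle iff it belongs to a strongly connected component of size ≥ 2 (or has a self-loop).
The vertices on cycles are {Ava, Cal, Ivy, Jon, Pia} — 5 in total.

5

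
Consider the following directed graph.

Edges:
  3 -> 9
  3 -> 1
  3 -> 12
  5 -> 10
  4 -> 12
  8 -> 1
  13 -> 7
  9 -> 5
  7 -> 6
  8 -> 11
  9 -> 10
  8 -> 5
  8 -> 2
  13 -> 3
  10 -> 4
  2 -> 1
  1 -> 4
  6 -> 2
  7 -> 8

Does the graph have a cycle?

DFS with white/gray/black marking, starting from 13:
13 gray
  3 gray
    12 gray
    12 black
    9 gray
      5 gray
        10 gray
          4 gray
            4→12: 12 black — skip
          4 black
        10 black
      5 black
      9→10: 10 black — skip
    9 black
    1 gray
      1→4: 4 black — skip
    1 black
  3 black
  7 gray
    8 gray
      8→5: 5 black — skip
      11 gray
      11 black
      8→1: 1 black — skip
      2 gray
        2→1: 1 black — skip
      2 black
    8 black
    6 gray
      6→2: 2 black — skip
    6 black
  7 black
13 black
Every edge goes to a white or black vertex — no back edge, so the graph is acyclic.

No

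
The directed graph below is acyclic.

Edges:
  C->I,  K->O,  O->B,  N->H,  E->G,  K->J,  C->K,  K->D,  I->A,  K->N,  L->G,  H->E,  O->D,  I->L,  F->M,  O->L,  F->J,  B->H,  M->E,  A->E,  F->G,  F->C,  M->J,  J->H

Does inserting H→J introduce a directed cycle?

Yes

Adding H→J creates a cycle iff J can already reach H.
Path from J: J → H.
So J → … → H → J is a cycle.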